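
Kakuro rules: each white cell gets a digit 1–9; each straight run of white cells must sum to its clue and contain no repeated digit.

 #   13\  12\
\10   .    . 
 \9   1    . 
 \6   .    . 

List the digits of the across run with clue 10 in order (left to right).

R2C2 = 9 − 1 = 8 completes the 9 across.
R3C2 = 1: the only remaining digit allowed by both the 6 across and the 12 down.
R1C2 = 12 − 9 = 3 completes the 12 down.
R3C1 = 6 − 1 = 5 completes the 6 across.
R1C1 = 10 − 3 = 7 completes the 10 across.

7 3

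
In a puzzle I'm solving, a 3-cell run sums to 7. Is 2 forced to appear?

The only way to make 7 from 3 distinct digits is {1,2,4}, which contains 2.

Yes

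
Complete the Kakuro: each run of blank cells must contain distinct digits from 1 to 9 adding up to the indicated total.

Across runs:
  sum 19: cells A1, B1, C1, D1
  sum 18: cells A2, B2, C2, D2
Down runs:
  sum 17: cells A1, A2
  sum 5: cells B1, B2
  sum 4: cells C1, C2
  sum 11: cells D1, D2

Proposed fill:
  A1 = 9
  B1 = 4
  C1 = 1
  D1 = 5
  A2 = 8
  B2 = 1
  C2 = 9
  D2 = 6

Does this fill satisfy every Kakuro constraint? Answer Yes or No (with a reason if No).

No — the down run C1–C2 sums to 10, not 4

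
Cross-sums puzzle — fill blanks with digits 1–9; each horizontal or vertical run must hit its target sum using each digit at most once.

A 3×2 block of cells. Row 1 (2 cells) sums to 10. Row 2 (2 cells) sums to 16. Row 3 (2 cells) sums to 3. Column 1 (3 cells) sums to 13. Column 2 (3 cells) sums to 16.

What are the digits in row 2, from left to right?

16 in 2 cells must be {7,9}; 3 in 2 cells must be {1,2}.
Nothing is forced directly, so branch on (2,1), whose candidates are 7 or 9. If (2,1) = 9: that forces (2,2) = 7, (3,1) = 1, after which (3,2) would have to be in {2} for the 3 across but in {1,3,4,5,6,8} for the 16 down — contradiction. So (2,1) = 7.
(2,2) = 16 − 7 = 9 completes the 16 across.
Nothing is forced directly, so branch on (3,1), whose candidates are 1 or 2. If (3,1) = 1: then (1,1) would have to be in {1,2,3,4,6,7,8,9} for the 10 across but in {5} for the 13 down — contradiction. So (3,1) = 2.
(1,1) = 13 − 9 = 4 completes the 13 down.
(1,2) = 10 − 4 = 6 completes the 10 across.
(3,2) = 3 − 2 = 1 completes the 3 across.

7 9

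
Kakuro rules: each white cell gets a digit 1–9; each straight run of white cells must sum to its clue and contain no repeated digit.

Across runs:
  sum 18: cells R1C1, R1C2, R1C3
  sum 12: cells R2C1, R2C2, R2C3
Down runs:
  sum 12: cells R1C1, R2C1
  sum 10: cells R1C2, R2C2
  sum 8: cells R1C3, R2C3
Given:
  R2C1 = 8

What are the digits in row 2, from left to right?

R1C1 = 12 − 8 = 4 completes the 12 down.
Nothing is forced directly, so branch on R2C2, whose candidates are 1 or 3. If R2C2 = 3: then R1C2 would have to be in {5,6,8,9} for the 18 across but in {7} for the 10 down — contradiction. So R2C2 = 1.
R1C2 = 10 − 1 = 9 completes the 10 down.
R1C3 = 18 − 13 = 5 completes the 18 across.
R2C3 = 12 − 9 = 3 completes the 12 across.

8, 1, 3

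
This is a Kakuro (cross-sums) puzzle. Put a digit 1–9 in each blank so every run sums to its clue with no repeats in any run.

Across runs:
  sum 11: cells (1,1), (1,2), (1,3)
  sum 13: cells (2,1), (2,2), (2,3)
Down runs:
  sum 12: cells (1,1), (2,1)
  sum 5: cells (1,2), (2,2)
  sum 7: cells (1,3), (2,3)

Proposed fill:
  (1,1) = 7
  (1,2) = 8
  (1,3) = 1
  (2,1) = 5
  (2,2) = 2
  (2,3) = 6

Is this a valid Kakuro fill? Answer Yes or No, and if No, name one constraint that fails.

No — the across run (1,1)–(1,3) sums to 16, not 11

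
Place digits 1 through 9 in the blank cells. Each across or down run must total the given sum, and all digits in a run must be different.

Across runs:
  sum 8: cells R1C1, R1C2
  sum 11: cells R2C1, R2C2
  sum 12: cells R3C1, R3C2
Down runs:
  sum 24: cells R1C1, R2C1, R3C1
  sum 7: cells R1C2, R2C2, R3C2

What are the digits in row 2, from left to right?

9, 2

24 in 3 cells must be {7,8,9}; 7 in 3 cells must be {1,2,4}.
The 8 across and the 24 down share only 7, so R1C1 = 7.
R1C2 = 8 − 7 = 1 completes the 8 across.
Given what's placed, R3C2 must be 4 to fit the 12 across and 7 down.
R2C2 = 7 − 5 = 2 completes the 7 down.
R3C1 = 12 − 4 = 8 completes the 12 across.
R2C1 = 11 − 2 = 9 completes the 11 across.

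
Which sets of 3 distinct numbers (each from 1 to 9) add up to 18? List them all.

{1,8,9}; {2,7,9}; {3,6,9}; {3,7,8}; {4,5,9}; {4,6,8}; {5,6,7}

3 distinct digits from 1–9 sum between 6 and 24.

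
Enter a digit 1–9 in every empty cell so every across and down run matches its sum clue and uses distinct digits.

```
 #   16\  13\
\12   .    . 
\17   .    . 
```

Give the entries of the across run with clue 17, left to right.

17 in 2 cells must be {8,9}; 16 in 2 cells must be {7,9}.
The 17 across and the 16 down share only 9, so R2C1 = 9.
R2C2 = 17 − 9 = 8 completes the 17 across.
R1C1 = 16 − 9 = 7 completes the 16 down.
R1C2 = 12 − 7 = 5 completes the 12 across.

9, 8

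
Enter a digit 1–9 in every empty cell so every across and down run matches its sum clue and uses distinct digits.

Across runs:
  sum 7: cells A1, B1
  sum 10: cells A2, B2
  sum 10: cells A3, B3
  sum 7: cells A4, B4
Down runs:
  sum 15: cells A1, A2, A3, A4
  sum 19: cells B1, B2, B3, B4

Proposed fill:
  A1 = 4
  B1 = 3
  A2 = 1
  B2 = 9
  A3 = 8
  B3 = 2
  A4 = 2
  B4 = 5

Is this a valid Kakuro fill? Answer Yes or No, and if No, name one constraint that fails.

Across: 4+3=7; 1+9=10; 8+2=10; 2+5=7. Down: 4+1+8+2=15; 3+9+2+5=19. No digit repeats within any run.

Yes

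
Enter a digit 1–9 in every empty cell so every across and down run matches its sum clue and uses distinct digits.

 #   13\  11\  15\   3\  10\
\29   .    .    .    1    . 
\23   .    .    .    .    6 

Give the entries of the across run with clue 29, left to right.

9 8 7 1 4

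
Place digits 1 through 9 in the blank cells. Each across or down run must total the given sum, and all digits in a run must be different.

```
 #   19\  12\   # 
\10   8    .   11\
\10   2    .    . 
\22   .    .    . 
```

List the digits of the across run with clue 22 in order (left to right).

9 7 6

R1C2 = 10 − 8 = 2 completes the 10 across.
R3C1 = 19 − 10 = 9 completes the 19 down.
Nothing is forced directly, so branch on R3C2, whose candidates are 6 or 7. If R3C2 = 6: then R2C2 would have to be in {1,3,5,7} for the 10 across but in {4} for the 12 down — contradiction. So R3C2 = 7.
R2C2 = 12 − 9 = 3 completes the 12 down.
R2C3 = 10 − 5 = 5 completes the 10 across.
R3C3 = 22 − 16 = 6 completes the 22 across.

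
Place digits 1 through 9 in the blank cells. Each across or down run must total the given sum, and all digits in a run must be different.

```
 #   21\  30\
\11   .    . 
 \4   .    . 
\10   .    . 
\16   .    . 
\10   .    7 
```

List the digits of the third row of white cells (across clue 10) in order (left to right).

4 in 2 cells must be {1,3}; 16 in 2 cells must be {7,9}.
R4C2 = 9: the only remaining digit allowed by both the 16 across and the 30 down.
R5C1 = 10 − 7 = 3 completes the 10 across.
Given what's placed, R2C1 must be 1 to fit the 4 across and 21 down.
R2C2 = 4 − 1 = 3 completes the 4 across.
Given what's placed, R3C2 must be 6 to fit the 10 across and 30 down.
R4C1 = 16 − 9 = 7 completes the 16 across.
R1C2 = 30 − 25 = 5 completes the 30 down.
R3C1 = 10 − 6 = 4 completes the 10 across.

4 6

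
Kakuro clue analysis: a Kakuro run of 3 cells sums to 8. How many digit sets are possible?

3 distinct digits from 1–9 sum between 6 and 24.
Enumerating: {1,2,5}, {1,3,4}.

2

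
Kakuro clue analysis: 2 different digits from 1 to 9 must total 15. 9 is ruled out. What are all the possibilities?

{7,8}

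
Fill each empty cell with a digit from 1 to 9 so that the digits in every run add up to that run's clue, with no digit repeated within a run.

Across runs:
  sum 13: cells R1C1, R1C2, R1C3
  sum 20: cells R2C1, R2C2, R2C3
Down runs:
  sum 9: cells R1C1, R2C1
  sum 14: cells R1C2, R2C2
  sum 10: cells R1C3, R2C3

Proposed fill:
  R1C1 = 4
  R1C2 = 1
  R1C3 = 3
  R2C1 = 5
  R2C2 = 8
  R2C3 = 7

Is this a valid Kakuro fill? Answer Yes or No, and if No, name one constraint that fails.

No — the across run R1C1–R1C3 sums to 8, not 13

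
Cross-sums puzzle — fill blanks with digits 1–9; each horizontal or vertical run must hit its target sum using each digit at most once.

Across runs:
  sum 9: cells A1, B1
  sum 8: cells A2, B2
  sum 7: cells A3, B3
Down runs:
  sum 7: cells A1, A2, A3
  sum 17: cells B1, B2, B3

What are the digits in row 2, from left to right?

2, 6

7 in 3 cells must be {1,2,4}.
Nothing is forced directly, so branch on A1, whose candidates are 1 or 2 or 4. If A1 = 2: that forces B1 = 7, A2 = 1, after which B2 would have to be in {7} for the 8 across but in {1,2,4,6,8,9} for the 17 down — contradiction. If A1 = 4: that forces B1 = 5, B2 = 3, after which B3 would have to be in {1,2,3,4,5,6} for the 7 across but in {9} for the 17 down — contradiction. So A1 = 1.
B1 = 9 − 1 = 8 completes the 9 across.
Given what's placed, A2 must be 2 to fit the 8 across and 7 down.
B2 = 8 − 2 = 6 completes the 8 across.
A3 = 7 − 3 = 4 completes the 7 down.
B3 = 7 − 4 = 3 completes the 7 across.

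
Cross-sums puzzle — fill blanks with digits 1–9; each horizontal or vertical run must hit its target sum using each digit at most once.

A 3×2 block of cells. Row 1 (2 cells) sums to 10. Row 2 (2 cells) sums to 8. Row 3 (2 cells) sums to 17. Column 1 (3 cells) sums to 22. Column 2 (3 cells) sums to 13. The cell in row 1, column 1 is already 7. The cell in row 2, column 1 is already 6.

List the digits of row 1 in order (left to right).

7, 3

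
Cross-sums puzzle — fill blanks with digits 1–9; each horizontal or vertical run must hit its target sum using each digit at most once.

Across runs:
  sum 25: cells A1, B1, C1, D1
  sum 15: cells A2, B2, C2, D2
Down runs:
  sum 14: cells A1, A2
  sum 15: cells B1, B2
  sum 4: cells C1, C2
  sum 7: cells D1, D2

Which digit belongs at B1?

8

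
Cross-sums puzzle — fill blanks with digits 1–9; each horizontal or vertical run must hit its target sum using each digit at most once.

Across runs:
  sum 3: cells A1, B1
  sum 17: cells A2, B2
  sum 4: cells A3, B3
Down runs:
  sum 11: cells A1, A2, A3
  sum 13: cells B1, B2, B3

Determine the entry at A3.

1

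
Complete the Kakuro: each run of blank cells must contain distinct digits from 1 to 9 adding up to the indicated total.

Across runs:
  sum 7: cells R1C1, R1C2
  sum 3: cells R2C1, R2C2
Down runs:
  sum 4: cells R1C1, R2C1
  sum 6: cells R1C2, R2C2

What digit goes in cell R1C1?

3 in 2 cells must be {1,2}; 4 in 2 cells must be {1,3}.
The 3 across and the 4 down share only 1, so R2C1 = 1.
R2C2 = 3 − 1 = 2 completes the 3 across.
R1C1 = 4 − 1 = 3 completes the 4 down.
R1C2 = 7 − 3 = 4 completes the 7 across.

3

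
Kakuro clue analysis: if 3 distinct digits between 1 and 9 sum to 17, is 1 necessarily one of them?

No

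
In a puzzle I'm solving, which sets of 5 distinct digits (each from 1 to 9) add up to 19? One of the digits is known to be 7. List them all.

{1,2,3,6,7}; {1,2,4,5,7}

5 distinct digits from 1–9 sum between 15 and 35.
Keeping only sets containing 7.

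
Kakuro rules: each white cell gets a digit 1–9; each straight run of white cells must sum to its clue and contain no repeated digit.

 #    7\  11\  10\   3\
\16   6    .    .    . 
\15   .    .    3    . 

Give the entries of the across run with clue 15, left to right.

1, 9, 3, 2

3 in 2 cells must be {1,2}.
R1C3 = 10 − 3 = 7 completes the 10 down.
R2C1 = 7 − 6 = 1 completes the 7 down.
Given what's placed, R2C4 must be 2 to fit the 15 across and 3 down.
R1C2 = 2: the only remaining digit allowed by both the 16 across and the 11 down.
R1C4 = 16 − 15 = 1 completes the 16 across.
R2C2 = 15 − 6 = 9 completes the 15 across.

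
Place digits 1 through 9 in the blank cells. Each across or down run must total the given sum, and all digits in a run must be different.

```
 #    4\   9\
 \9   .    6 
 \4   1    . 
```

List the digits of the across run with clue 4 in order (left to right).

4 in 2 cells must be {1,3}.
R1C1 = 9 − 6 = 3 completes the 9 across.
R2C2 = 4 − 1 = 3 completes the 4 across.

1 3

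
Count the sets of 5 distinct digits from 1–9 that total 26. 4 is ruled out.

5 distinct digits from 1–9 sum between 15 and 35.
Dropping sets that contain 4.
Enumerating: {1,2,6,8,9}, {1,3,5,8,9}, {1,3,6,7,9}, {2,3,5,7,9}, {2,3,6,7,8}.

5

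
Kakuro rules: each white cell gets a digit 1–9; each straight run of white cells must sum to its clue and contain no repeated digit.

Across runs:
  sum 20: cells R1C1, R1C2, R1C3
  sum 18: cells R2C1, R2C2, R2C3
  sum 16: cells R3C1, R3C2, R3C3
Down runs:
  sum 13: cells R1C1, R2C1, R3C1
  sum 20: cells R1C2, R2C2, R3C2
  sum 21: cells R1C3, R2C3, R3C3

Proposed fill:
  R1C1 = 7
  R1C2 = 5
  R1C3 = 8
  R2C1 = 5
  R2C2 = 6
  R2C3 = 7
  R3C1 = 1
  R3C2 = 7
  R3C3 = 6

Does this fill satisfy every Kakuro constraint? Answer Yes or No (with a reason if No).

No — the down run R1C2–R3C2 sums to 18, not 20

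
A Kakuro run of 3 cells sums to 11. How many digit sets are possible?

3 distinct digits from 1–9 sum between 6 and 24.
Enumerating: {1,2,8}, {1,3,7}, {1,4,6}, {2,3,6}, {2,4,5}.

5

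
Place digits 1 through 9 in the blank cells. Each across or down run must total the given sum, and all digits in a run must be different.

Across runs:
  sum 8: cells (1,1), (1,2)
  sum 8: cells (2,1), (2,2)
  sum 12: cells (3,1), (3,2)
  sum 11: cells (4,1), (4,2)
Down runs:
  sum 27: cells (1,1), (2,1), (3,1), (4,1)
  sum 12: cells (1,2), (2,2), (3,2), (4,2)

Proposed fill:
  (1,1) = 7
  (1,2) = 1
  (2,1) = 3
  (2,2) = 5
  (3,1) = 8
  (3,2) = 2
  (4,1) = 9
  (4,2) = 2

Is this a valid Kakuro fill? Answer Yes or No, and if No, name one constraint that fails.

No — the down run (1,2)–(4,2) sums to 10, not 12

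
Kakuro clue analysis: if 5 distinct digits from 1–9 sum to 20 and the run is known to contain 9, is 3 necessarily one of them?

The only way to make 20 from 5 distinct digits under that restriction is {1,2,3,5,9}, which contains 3.

Yes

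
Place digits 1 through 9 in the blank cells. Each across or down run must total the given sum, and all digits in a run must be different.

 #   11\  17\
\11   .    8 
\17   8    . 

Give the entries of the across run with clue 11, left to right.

3 8

17 in 2 cells must be {8,9}.
R1C1 = 11 − 8 = 3 completes the 11 across.
R2C2 = 17 − 8 = 9 completes the 17 across.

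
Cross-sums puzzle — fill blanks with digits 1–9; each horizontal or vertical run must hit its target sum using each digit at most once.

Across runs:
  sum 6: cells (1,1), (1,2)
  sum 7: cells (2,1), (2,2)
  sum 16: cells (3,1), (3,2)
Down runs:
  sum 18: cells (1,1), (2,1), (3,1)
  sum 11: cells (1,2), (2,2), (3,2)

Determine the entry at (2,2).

16 in 2 cells must be {7,9}.
The 16 across and the 11 down share only 7, so (3,2) = 7.
Given what's placed, (1,2) must be 1 to fit the 6 across and 11 down.
(2,2) = 11 − 8 = 3 completes the 11 down.
(3,1) = 16 − 7 = 9 completes the 16 across.
(1,1) = 6 − 1 = 5 completes the 6 across.
(2,1) = 7 − 3 = 4 completes the 7 across.

3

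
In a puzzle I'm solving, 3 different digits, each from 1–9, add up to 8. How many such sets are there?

3 distinct digits from 1–9 sum between 6 and 24.
Enumerating: {1,2,5}, {1,3,4}.

2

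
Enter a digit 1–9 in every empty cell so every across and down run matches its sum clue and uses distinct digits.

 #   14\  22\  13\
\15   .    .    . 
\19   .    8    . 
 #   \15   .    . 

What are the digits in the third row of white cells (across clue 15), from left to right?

R3C2 = 9: the only remaining digit allowed by both the 15 across and the 22 down.
R3C3 = 15 − 9 = 6 completes the 15 across.
R1C2 = 22 − 17 = 5 completes the 22 down.
No cell is forced outright now. R1C1 can only be 6 or 8 or 9 (the digits allowed by both its 15 across and its 14 down). If R1C1 = 6: that forces R1C3 = 4, after which R2C1 would have to be in {2,4,5,6,7,9} for the 19 across but in {8} for the 14 down — contradiction. If R1C1 = 9: then R1C3 would have to be in {1} for the 15 across but in {2,3,4,5} for the 13 down — contradiction. So R1C1 = 8.
R1C3 = 15 − 13 = 2 completes the 15 across.
R2C1 = 14 − 8 = 6 completes the 14 down.
R2C3 = 19 − 14 = 5 completes the 19 across.

9, 6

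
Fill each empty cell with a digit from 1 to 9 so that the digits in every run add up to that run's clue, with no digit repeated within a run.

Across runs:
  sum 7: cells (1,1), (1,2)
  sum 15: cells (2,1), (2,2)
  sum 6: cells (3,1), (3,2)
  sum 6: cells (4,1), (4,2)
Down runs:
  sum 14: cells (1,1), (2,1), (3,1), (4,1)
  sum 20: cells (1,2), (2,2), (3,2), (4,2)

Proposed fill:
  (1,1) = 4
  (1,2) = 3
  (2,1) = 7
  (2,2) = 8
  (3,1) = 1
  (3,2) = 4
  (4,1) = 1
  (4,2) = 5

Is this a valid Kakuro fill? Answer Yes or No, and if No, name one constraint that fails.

No — the across run (3,1)–(3,2) sums to 5, not 6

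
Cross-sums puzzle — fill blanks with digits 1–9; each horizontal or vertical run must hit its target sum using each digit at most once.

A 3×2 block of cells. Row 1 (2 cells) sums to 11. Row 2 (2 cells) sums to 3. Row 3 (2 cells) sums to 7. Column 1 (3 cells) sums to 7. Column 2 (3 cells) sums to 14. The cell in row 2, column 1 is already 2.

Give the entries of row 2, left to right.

2 1

3 in 2 cells must be {1,2}; 7 in 3 cells must be {1,2,4}.
(1,1) = 4: the only remaining digit allowed by both the 11 across and the 7 down.
(1,2) = 11 − 4 = 7 completes the 11 across.
(2,2) = 3 − 2 = 1 completes the 3 across.
(3,1) = 7 − 6 = 1 completes the 7 down.
(3,2) = 7 − 1 = 6 completes the 7 across.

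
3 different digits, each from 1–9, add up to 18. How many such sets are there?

3 distinct digits from 1–9 sum between 6 and 24.

7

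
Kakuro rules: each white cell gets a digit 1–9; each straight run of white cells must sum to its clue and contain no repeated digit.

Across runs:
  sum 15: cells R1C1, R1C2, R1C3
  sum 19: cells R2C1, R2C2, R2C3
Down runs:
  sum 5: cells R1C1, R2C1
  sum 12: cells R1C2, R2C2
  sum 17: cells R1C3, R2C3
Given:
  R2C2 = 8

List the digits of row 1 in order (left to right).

3, 4, 8

17 in 2 cells must be {8,9}.
R1C2 = 12 − 8 = 4 completes the 12 down.
R2C3 = 9: the only remaining digit allowed by both the 19 across and the 17 down.
R1C3 = 17 − 9 = 8 completes the 17 down.
R2C1 = 19 − 17 = 2 completes the 19 across.
R1C1 = 15 − 12 = 3 completes the 15 across.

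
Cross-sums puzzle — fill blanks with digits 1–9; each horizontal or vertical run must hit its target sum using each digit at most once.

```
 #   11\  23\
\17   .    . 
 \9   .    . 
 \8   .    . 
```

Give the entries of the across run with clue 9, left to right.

1 8

17 in 2 cells must be {8,9}; 23 in 3 cells must be {6,8,9}.
The 17 across and the 11 down share only 8, so R1C1 = 8.
R1C2 = 17 − 8 = 9 completes the 17 across.
Given what's placed, R3C2 must be 6 to fit the 8 across and 23 down.
R2C2 = 23 − 15 = 8 completes the 23 down.
R3C1 = 8 − 6 = 2 completes the 8 across.
R2C1 = 9 − 8 = 1 completes the 9 across.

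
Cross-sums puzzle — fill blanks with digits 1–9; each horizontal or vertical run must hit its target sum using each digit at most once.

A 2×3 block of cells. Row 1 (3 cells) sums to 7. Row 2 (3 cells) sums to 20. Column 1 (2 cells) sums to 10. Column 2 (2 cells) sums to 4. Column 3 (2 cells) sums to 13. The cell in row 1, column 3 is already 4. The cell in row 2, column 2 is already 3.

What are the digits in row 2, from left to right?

8 3 9

7 in 3 cells must be {1,2,4}; 4 in 2 cells must be {1,3}.
(1,2) = 4 − 3 = 1 completes the 4 down.
(2,3) = 13 − 4 = 9 completes the 13 down.
(1,1) = 7 − 5 = 2 completes the 7 across.
(2,1) = 20 − 12 = 8 completes the 20 across.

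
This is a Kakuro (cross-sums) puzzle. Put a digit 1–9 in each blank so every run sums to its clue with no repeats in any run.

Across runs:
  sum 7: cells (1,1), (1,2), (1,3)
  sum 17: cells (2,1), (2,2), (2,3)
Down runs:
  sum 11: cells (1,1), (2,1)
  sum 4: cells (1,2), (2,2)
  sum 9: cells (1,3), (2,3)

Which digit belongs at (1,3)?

4

7 in 3 cells must be {1,2,4}; 4 in 2 cells must be {1,3}.
The 7 across and the 4 down share only 1, so (1,2) = 1.
(2,2) = 4 − 1 = 3 completes the 4 down.
Nothing is forced directly, so branch on (1,1), whose candidates are 2 or 4. If (1,1) = 4: that forces (1,3) = 2, after which (2,1) would have to be in {5,6,8,9} for the 17 across but in {7} for the 11 down — contradiction. So (1,1) = 2.
(1,3) = 7 − 3 = 4 completes the 7 across.
(2,1) = 11 − 2 = 9 completes the 11 down.
(2,3) = 17 − 12 = 5 completes the 17 across.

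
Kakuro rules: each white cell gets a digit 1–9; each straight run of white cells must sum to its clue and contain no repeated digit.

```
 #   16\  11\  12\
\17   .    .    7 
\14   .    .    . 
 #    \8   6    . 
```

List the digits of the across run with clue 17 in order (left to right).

16 in 2 cells must be {7,9}.
Given what's placed, R1C1 must be 9 to fit the 17 across and 16 down.
R1C2 = 17 − 16 = 1 completes the 17 across.
R2C1 = 16 − 9 = 7 completes the 16 down.
R2C2 = 11 − 7 = 4 completes the 11 down.
R2C3 = 14 − 11 = 3 completes the 14 across.
R3C3 = 8 − 6 = 2 completes the 8 across.

9 1 7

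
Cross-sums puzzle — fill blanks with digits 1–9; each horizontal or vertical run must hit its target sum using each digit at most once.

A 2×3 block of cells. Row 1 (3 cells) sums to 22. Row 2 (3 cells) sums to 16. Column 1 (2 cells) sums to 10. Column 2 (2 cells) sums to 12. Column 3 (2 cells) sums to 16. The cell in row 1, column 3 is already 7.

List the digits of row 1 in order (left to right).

6 9 7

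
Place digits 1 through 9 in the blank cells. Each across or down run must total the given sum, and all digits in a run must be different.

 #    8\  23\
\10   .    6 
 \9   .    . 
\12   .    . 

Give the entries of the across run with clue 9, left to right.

1 8

23 in 3 cells must be {6,8,9}.
R1C1 = 10 − 6 = 4 completes the 10 across.
Given what's placed, R2C2 must be 8 to fit the 9 across and 23 down.
Given what's placed, R3C1 must be 3 to fit the 12 across and 8 down.
R3C2 = 12 − 3 = 9 completes the 12 across.
R2C1 = 9 − 8 = 1 completes the 9 across.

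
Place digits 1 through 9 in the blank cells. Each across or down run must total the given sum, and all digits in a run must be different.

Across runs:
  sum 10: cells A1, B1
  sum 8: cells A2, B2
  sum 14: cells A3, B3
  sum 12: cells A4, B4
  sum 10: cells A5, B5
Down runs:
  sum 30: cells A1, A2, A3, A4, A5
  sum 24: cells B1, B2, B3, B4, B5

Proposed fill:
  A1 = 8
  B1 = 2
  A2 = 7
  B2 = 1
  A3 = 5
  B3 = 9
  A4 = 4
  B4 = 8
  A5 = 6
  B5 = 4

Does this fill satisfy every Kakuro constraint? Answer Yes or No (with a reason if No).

Yes

Across: 8+2=10; 7+1=8; 5+9=14; 4+8=12; 6+4=10. Down: 8+7+5+4+6=30; 2+1+9+8+4=24. No digit repeats within any run.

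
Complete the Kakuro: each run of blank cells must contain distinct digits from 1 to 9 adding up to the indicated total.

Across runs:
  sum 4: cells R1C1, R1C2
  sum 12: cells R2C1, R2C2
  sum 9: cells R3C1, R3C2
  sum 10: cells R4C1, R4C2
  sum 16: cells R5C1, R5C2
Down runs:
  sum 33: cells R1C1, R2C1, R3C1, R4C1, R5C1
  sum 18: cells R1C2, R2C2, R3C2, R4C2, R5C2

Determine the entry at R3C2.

3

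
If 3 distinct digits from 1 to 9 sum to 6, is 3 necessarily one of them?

The only way to make 6 from 3 distinct digits is {1,2,3}, which contains 3.

Yes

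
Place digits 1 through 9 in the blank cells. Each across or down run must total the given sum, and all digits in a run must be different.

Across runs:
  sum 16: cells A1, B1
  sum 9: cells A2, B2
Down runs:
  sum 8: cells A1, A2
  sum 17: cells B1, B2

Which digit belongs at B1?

9

16 in 2 cells must be {7,9}; 17 in 2 cells must be {8,9}.
The 16 across and the 8 down share only 7, so A1 = 7.
B1 = 16 − 7 = 9 completes the 16 across.
A2 = 8 − 7 = 1 completes the 8 down.
B2 = 9 − 1 = 8 completes the 9 across.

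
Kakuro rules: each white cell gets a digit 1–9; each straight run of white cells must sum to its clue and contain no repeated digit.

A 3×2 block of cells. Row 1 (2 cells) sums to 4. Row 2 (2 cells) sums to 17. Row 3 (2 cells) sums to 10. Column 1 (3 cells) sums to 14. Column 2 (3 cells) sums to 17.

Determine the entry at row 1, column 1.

4 in 2 cells must be {1,3}; 17 in 2 cells must be {8,9}.
Nothing is forced directly, so branch on (1,1), whose candidates are 1 or 3. If (1,1) = 3: that forces (1,2) = 1, (2,1) = 9, after which (2,2) would have to be in {8} for the 17 across but in {7,9} for the 17 down — contradiction. So (1,1) = 1.
(1,2) = 4 − 1 = 3 completes the 4 across.
Nothing is forced directly, so branch on (2,1), whose candidates are 8 or 9. If (2,1) = 8: that forces (2,2) = 9, after which (3,1) would have to be in {1,2,3,4,6,7,8,9} for the 10 across but in {5} for the 14 down — contradiction. So (2,1) = 9.
(2,2) = 17 − 9 = 8 completes the 17 across.
(3,1) = 14 − 10 = 4 completes the 14 down.
(3,2) = 10 − 4 = 6 completes the 10 across.

1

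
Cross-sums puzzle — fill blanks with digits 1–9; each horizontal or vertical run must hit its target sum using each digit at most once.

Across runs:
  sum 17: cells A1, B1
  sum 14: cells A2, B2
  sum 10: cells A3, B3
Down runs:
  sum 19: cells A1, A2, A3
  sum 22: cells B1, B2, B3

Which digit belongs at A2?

17 in 2 cells must be {8,9}.
Nothing is forced directly, so branch on A1, whose candidates are 8 or 9. If A1 = 9: that forces B1 = 8, B3 = 9, B2 = 5, after which A3 would have to be in {1} for the 10 across but in {2,3,4,6,7,8} for the 19 down — contradiction. So A1 = 8.
B1 = 17 − 8 = 9 completes the 17 across.
Nothing is forced directly, so branch on A2, whose candidates are 5 or 6 or 9. If A2 = 5: then B2 would have to be in {9} for the 14 across but in {5,6,7,8} for the 22 down — contradiction. If A2 = 6: that forces B2 = 8, after which A3 would have to be in {1,2,3,4,6,7,8,9} for the 10 across but in {5} for the 19 down — contradiction. So A2 = 9.
B2 = 14 − 9 = 5 completes the 14 across.
A3 = 19 − 17 = 2 completes the 19 down.
B3 = 10 − 2 = 8 completes the 10 across.

9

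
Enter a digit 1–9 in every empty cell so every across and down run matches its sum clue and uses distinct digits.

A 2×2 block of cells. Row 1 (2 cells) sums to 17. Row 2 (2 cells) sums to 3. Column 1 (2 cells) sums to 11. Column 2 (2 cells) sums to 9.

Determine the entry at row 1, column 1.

17 in 2 cells must be {8,9}; 3 in 2 cells must be {1,2}.
The 17 across and the 9 down share only 8, so (1,2) = 8.
The 3 across and the 11 down share only 2, so (2,1) = 2.
(2,2) = 3 − 2 = 1 completes the 3 across.
(1,1) = 17 − 8 = 9 completes the 17 across.

9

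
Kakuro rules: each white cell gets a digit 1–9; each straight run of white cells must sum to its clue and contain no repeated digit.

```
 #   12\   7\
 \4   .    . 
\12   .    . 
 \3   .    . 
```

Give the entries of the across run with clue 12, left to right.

8 4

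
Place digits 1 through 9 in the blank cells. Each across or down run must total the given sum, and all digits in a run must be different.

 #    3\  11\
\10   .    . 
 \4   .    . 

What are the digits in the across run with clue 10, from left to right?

2 8

4 in 2 cells must be {1,3}; 3 in 2 cells must be {1,2}.
The 4 across and the 3 down share only 1, so R2C1 = 1.
R2C2 = 4 − 1 = 3 completes the 4 across.
R1C1 = 3 − 1 = 2 completes the 3 down.
R1C2 = 10 − 2 = 8 completes the 10 across.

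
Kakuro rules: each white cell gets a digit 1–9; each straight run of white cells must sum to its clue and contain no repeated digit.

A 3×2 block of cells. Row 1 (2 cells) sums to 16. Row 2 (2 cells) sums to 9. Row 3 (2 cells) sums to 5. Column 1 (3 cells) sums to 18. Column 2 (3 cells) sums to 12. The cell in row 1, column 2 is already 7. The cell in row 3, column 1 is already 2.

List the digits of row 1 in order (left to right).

16 in 2 cells must be {7,9}.
(1,1) = 16 − 7 = 9 completes the 16 across.
(2,1) = 18 − 11 = 7 completes the 18 down.
(2,2) = 9 − 7 = 2 completes the 9 across.
(3,2) = 5 − 2 = 3 completes the 5 across.

9, 7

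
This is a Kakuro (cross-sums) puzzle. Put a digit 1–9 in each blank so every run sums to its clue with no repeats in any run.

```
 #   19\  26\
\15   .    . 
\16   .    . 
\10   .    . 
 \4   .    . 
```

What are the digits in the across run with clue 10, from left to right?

2 8

16 in 2 cells must be {7,9}; 4 in 2 cells must be {1,3}.
Only 3 fits R4C2 under both its across sum 4 and down sum 26.
Given what's placed, R2C2 must be 9 to fit the 16 across and 26 down.
R4C1 = 4 − 3 = 1 completes the 4 across.
R2C1 = 16 − 9 = 7 completes the 16 across.
No cell is forced outright now. R1C2 can only be 6 or 8 (the digits allowed by both its 15 across and its 26 down). If R1C2 = 8: then R1C1 would have to be in {7} for the 15 across but in {2,3,5,6,8,9} for the 19 down — contradiction. So R1C2 = 6.
R1C1 = 15 − 6 = 9 completes the 15 across.
R3C1 = 19 − 17 = 2 completes the 19 down.
R3C2 = 10 − 2 = 8 completes the 10 across.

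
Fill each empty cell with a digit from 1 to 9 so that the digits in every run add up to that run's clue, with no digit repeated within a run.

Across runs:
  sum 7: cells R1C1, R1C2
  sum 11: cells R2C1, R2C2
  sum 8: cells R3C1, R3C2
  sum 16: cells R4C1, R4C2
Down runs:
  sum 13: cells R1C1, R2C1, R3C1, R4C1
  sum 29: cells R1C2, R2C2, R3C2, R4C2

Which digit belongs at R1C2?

5

16 in 2 cells must be {7,9}; 29 in 4 cells must be {5,7,8,9}.
Only 5 fits R1C2 under both its across sum 7 and down sum 29.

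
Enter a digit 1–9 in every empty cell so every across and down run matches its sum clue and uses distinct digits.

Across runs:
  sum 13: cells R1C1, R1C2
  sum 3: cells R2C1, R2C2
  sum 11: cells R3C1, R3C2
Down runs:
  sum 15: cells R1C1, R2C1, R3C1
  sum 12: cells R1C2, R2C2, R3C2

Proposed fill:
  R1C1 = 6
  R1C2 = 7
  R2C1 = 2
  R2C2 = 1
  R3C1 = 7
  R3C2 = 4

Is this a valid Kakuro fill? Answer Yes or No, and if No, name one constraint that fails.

Across: 6+7=13; 2+1=3; 7+4=11. Down: 6+2+7=15; 7+1+4=12. No digit repeats within any run.

Yes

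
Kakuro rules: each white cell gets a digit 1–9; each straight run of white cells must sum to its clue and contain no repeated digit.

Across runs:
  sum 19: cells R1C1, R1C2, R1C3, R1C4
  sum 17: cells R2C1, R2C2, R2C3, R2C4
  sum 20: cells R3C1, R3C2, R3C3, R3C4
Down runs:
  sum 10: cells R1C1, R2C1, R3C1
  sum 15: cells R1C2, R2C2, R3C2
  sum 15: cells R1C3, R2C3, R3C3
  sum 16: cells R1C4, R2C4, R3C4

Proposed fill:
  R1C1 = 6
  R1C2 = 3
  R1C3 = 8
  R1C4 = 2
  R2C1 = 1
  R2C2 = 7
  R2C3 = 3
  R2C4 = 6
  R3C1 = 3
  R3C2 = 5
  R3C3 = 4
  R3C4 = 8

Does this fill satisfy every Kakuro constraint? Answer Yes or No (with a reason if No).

Yes

Across: 6+3+8+2=19; 1+7+3+6=17; 3+5+4+8=20. Down: 6+1+3=10; 3+7+5=15; 8+3+4=15; 2+6+8=16. No digit repeats within any run.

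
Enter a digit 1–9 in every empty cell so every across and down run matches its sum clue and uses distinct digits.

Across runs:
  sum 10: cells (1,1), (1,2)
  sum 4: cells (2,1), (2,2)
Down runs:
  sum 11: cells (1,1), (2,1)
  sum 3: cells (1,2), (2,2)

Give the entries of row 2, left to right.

4 in 2 cells must be {1,3}; 3 in 2 cells must be {1,2}.
The 4 across and the 11 down share only 3, so (2,1) = 3.
(2,2) = 4 − 3 = 1 completes the 4 across.
(1,1) = 11 − 3 = 8 completes the 11 down.
(1,2) = 10 − 8 = 2 completes the 10 across.

3 1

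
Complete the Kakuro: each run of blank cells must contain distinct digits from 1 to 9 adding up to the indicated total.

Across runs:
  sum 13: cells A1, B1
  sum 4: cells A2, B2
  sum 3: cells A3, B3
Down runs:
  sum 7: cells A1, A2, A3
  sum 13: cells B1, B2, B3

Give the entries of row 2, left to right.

4 in 2 cells must be {1,3}; 3 in 2 cells must be {1,2}; 7 in 3 cells must be {1,2,4}.
The 13 across and the 7 down share only 4, so A1 = 4.
B1 = 13 − 4 = 9 completes the 13 across.
Given what's placed, A2 must be 1 to fit the 4 across and 7 down.
B2 = 4 − 1 = 3 completes the 4 across.
A3 = 7 − 5 = 2 completes the 7 down.
B3 = 3 − 2 = 1 completes the 3 across.

1 3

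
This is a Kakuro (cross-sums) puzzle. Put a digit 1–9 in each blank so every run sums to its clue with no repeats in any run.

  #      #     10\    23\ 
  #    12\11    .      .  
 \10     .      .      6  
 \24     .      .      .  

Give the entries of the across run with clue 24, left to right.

24 in 3 cells must be {7,8,9}; 23 in 3 cells must be {6,8,9}.
Given what's placed, R2C1 must be 3 to fit the 10 across and 12 down.
R2C2 = 10 − 9 = 1 completes the 10 across.
R3C1 = 12 − 3 = 9 completes the 12 down.
Given what's placed, R3C2 must be 7 to fit the 24 across and 10 down.
R3C3 = 24 − 16 = 8 completes the 24 across.
R1C2 = 10 − 8 = 2 completes the 10 down.
R1C3 = 11 − 2 = 9 completes the 11 across.

9 7 8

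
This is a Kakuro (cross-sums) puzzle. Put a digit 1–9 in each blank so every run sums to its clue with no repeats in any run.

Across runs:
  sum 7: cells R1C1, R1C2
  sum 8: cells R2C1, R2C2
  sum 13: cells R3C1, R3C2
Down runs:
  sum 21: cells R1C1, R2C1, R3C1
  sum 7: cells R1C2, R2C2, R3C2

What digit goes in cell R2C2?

1

7 in 3 cells must be {1,2,4}.
The 13 across and the 7 down share only 4, so R3C2 = 4.
R3C1 = 13 − 4 = 9 completes the 13 across.
Nothing is forced directly, so branch on R1C1, whose candidates are 4 or 5. If R1C1 = 4: then R1C2 would have to be in {3} for the 7 across but in {1,2} for the 7 down — contradiction. So R1C1 = 5.
R1C2 = 7 − 5 = 2 completes the 7 across.
R2C1 = 21 − 14 = 7 completes the 21 down.
R2C2 = 8 − 7 = 1 completes the 8 across.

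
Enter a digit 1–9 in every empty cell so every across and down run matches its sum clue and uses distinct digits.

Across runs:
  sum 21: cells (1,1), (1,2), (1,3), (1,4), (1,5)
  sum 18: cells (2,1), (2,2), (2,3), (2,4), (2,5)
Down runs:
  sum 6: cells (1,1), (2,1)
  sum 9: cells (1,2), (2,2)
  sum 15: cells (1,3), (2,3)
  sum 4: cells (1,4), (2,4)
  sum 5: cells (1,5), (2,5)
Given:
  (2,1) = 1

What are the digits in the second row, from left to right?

1 5 7 3 2

4 in 2 cells must be {1,3}.
(1,1) = 6 − 1 = 5 completes the 6 down.
(2,4) = 3: the only remaining digit allowed by both the 18 across and the 4 down.
(1,4) = 4 − 3 = 1 completes the 4 down.
No cell is forced outright now. (2,5) can only be 2 or 4 (the digits allowed by both its 18 across and its 5 down). If (2,5) = 4: then (1,5) would have to be in {2,3,4,6,7,8,9} for the 21 across but in {1} for the 5 down — contradiction. So (2,5) = 2.
(1,5) = 5 − 2 = 3 completes the 5 down.
(1,3) = 8: the only remaining digit allowed by both the 21 across and the 15 down.
(2,3) = 15 − 8 = 7 completes the 15 down.
(1,2) = 21 − 17 = 4 completes the 21 across.
(2,2) = 18 − 13 = 5 completes the 18 across.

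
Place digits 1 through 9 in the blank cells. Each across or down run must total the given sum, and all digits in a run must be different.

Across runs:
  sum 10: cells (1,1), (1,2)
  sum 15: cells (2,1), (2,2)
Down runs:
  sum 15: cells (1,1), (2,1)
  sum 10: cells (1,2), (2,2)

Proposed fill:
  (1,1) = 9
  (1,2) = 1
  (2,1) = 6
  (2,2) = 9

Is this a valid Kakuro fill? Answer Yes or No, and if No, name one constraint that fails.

Yes

Across: 9+1=10; 6+9=15. Down: 9+6=15; 1+9=10. No digit repeats within any run.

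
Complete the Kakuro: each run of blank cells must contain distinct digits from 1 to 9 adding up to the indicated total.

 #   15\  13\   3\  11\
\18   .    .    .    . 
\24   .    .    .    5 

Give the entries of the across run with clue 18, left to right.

7 4 1 6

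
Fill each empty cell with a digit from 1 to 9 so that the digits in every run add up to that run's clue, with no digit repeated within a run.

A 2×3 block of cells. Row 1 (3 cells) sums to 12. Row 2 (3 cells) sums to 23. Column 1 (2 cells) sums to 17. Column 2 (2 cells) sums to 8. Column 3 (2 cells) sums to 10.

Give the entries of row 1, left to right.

9 2 1

23 in 3 cells must be {6,8,9}; 17 in 2 cells must be {8,9}.
The 23 across and the 8 down share only 6, so (2,2) = 6.
(1,2) = 8 − 6 = 2 completes the 8 down.
Given what's placed, (1,1) must be 9 to fit the 12 across and 17 down.
(1,3) = 12 − 11 = 1 completes the 12 across.
(2,1) = 17 − 9 = 8 completes the 17 down.
(2,3) = 23 − 14 = 9 completes the 23 across.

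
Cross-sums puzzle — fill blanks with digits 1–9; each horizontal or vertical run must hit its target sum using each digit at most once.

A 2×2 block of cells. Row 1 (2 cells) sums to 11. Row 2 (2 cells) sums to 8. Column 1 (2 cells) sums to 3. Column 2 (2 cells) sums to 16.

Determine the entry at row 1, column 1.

2

3 in 2 cells must be {1,2}; 16 in 2 cells must be {7,9}.
The 11 across and the 3 down share only 2, so (1,1) = 2.
(1,2) = 11 − 2 = 9 completes the 11 across.
(2,1) = 3 − 2 = 1 completes the 3 down.
(2,2) = 8 − 1 = 7 completes the 8 across.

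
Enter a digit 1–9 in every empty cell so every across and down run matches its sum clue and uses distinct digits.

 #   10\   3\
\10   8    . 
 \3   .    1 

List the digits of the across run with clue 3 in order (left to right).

2 1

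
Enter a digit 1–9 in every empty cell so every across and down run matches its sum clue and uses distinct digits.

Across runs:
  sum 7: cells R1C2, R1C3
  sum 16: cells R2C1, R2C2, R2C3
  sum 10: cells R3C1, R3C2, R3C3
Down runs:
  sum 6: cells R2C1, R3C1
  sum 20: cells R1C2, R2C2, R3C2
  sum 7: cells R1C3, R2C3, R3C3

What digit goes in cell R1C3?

1

7 in 3 cells must be {1,2,4}.
Nothing is forced directly, so branch on R2C3, whose candidates are 1 or 2 or 4. If R2C3 = 1: then R2C1 would have to be in {6,7,8,9} for the 16 across but in {1,2,4,5} for the 6 down — contradiction. If R2C3 = 4: that forces R2C1 = 5, R2C2 = 7, R3C1 = 1, R3C3 = 2, R1C3 = 1, after which R3C2 would have to be in {7} for the 10 across but in {4,5,8,9} for the 20 down — contradiction. So R2C3 = 2.
Given what's placed, R2C1 must be 5 to fit the 16 across and 6 down.
R2C2 = 16 − 7 = 9 completes the 16 across.
R3C1 = 6 − 5 = 1 completes the 6 down.
R3C3 = 4: the only remaining digit allowed by both the 10 across and the 7 down.
R1C3 = 7 − 6 = 1 completes the 7 down.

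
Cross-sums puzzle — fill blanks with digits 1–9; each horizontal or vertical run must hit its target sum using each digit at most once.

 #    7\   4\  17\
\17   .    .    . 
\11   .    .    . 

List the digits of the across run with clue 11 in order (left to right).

4 in 2 cells must be {1,3}; 17 in 2 cells must be {8,9}.
The 11 across and the 17 down share only 8, so R2C3 = 8.
R1C3 = 17 − 8 = 9 completes the 17 down.
Given what's placed, R2C2 must be 1 to fit the 11 across and 4 down.
R1C2 = 4 − 1 = 3 completes the 4 down.
R2C1 = 11 − 9 = 2 completes the 11 across.
R1C1 = 17 − 12 = 5 completes the 17 across.

2 1 8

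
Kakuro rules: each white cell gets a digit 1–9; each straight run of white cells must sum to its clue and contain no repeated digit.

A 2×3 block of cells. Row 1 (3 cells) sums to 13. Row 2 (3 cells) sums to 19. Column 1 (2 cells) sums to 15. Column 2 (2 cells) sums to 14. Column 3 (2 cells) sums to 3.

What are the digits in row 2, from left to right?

8 9 2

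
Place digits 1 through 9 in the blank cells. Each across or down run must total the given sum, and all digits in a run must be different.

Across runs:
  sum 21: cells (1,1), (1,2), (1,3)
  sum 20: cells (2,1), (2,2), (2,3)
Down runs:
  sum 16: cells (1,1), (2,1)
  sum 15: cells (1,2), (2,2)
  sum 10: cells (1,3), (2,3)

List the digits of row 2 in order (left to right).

9 7 4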